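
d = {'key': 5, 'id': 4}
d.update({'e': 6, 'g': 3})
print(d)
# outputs {'key': 5, 'id': 4, 'e': 6, 'g': 3}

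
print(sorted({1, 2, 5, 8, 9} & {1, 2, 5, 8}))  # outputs [1, 2, 5, 8]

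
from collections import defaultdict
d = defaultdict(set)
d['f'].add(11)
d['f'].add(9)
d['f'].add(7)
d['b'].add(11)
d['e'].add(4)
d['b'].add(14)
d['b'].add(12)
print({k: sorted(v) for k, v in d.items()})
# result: {'f': [7, 9, 11], 'b': [11, 12, 14], 'e': [4]}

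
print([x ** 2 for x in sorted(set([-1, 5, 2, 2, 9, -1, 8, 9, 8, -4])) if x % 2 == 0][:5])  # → [16, 4, 64]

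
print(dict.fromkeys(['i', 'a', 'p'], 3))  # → {'i': 3, 'a': 3, 'p': 3}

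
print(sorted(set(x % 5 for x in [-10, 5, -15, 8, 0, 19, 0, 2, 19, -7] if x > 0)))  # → [0, 2, 3, 4]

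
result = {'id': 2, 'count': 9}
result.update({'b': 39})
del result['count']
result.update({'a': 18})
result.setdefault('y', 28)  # 28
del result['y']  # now {'id': 2, 'b': 39, 'a': 18}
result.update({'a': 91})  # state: {'id': 2, 'b': 39, 'a': 91}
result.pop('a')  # 91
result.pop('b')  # 39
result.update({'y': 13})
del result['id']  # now {'y': 13}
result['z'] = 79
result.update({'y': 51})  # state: {'y': 51, 'z': 79}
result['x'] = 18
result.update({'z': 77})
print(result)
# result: {'y': 51, 'z': 77, 'x': 18}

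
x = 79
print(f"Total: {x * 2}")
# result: Total: 158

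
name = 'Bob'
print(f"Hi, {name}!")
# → Hi, Bob!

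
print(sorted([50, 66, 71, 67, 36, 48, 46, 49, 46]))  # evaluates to [36, 46, 46, 48, 49, 50, 66, 67, 71]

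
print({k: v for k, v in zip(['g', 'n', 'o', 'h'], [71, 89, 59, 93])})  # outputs {'g': 71, 'n': 89, 'o': 59, 'h': 93}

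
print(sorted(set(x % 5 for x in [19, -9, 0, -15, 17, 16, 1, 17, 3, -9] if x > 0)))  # [1, 2, 3, 4]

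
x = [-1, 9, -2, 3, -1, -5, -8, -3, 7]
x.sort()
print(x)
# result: [-8, -5, -3, -2, -1, -1, 3, 7, 9]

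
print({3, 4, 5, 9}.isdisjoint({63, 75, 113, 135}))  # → True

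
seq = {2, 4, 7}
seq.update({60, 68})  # {2, 4, 7, 60, 68}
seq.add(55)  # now {2, 4, 7, 55, 60, 68}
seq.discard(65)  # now {2, 4, 7, 55, 60, 68}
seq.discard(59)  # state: {2, 4, 7, 55, 60, 68}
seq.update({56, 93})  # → {2, 4, 7, 55, 56, 60, 68, 93}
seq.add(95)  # {2, 4, 7, 55, 56, 60, 68, 93, 95}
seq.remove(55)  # {2, 4, 7, 56, 60, 68, 93, 95}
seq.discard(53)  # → {2, 4, 7, 56, 60, 68, 93, 95}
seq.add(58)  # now {2, 4, 7, 56, 58, 60, 68, 93, 95}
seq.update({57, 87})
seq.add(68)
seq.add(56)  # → {2, 4, 7, 56, 57, 58, 60, 68, 87, 93, 95}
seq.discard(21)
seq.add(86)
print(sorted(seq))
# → [2, 4, 7, 56, 57, 58, 60, 68, 86, 87, 93, 95]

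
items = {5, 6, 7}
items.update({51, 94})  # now {5, 6, 7, 51, 94}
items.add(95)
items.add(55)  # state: {5, 6, 7, 51, 55, 94, 95}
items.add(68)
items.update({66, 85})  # {5, 6, 7, 51, 55, 66, 68, 85, 94, 95}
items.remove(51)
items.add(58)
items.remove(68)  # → {5, 6, 7, 55, 58, 66, 85, 94, 95}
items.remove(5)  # {6, 7, 55, 58, 66, 85, 94, 95}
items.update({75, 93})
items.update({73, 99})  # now {6, 7, 55, 58, 66, 73, 75, 85, 93, 94, 95, 99}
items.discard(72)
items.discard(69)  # {6, 7, 55, 58, 66, 73, 75, 85, 93, 94, 95, 99}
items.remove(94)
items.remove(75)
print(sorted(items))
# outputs [6, 7, 55, 58, 66, 73, 85, 93, 95, 99]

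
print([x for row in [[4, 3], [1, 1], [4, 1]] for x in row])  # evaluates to [4, 3, 1, 1, 4, 1]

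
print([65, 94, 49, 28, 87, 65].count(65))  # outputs 2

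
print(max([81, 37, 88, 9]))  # 88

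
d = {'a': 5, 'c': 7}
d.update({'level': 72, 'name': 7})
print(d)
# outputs {'a': 5, 'c': 7, 'level': 72, 'name': 7}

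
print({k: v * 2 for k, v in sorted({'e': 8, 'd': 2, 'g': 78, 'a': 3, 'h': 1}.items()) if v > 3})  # {'e': 16, 'g': 156}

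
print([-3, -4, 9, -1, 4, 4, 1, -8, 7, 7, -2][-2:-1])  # [7]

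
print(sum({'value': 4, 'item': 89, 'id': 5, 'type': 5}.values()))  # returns 103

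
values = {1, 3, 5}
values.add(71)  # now {1, 3, 5, 71}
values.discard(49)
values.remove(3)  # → {1, 5, 71}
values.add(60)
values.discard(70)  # {1, 5, 60, 71}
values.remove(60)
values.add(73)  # {1, 5, 71, 73}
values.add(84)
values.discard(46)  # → {1, 5, 71, 73, 84}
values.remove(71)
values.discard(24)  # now {1, 5, 73, 84}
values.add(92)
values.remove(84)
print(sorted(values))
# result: [1, 5, 73, 92]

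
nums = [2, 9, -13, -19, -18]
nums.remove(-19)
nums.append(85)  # [2, 9, -13, -18, 85]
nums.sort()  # [-18, -13, 2, 9, 85]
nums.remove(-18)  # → [-13, 2, 9, 85]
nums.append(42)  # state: [-13, 2, 9, 85, 42]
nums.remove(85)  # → [-13, 2, 9, 42]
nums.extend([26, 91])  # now [-13, 2, 9, 42, 26, 91]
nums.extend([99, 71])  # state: [-13, 2, 9, 42, 26, 91, 99, 71]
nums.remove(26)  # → [-13, 2, 9, 42, 91, 99, 71]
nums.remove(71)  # [-13, 2, 9, 42, 91, 99]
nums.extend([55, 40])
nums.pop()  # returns 40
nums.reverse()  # [55, 99, 91, 42, 9, 2, -13]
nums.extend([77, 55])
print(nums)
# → [55, 99, 91, 42, 9, 2, -13, 77, 55]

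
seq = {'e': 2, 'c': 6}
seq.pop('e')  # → 2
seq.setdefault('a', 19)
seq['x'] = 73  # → {'c': 6, 'a': 19, 'x': 73}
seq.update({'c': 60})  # {'c': 60, 'a': 19, 'x': 73}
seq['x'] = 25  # {'c': 60, 'a': 19, 'x': 25}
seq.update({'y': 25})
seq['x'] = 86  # {'c': 60, 'a': 19, 'x': 86, 'y': 25}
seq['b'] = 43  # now {'c': 60, 'a': 19, 'x': 86, 'y': 25, 'b': 43}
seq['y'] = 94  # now {'c': 60, 'a': 19, 'x': 86, 'y': 94, 'b': 43}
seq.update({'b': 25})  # {'c': 60, 'a': 19, 'x': 86, 'y': 94, 'b': 25}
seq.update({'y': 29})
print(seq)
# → {'c': 60, 'a': 19, 'x': 86, 'y': 29, 'b': 25}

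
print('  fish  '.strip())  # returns fish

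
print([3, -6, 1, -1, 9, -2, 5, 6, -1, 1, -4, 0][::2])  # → [3, 1, 9, 5, -1, -4]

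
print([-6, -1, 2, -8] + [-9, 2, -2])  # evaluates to [-6, -1, 2, -8, -9, 2, -2]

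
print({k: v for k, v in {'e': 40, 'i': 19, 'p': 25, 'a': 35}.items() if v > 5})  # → {'e': 40, 'i': 19, 'p': 25, 'a': 35}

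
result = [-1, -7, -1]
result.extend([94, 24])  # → [-1, -7, -1, 94, 24]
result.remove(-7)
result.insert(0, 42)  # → [42, -1, -1, 94, 24]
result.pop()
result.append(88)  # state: [42, -1, -1, 94, 88]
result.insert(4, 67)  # [42, -1, -1, 94, 67, 88]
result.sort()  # [-1, -1, 42, 67, 88, 94]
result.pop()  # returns 94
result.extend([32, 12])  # [-1, -1, 42, 67, 88, 32, 12]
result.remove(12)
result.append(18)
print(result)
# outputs [-1, -1, 42, 67, 88, 32, 18]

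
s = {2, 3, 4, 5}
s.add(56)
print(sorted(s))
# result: [2, 3, 4, 5, 56]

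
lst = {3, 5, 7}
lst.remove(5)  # {3, 7}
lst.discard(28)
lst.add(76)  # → {3, 7, 76}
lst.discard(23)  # {3, 7, 76}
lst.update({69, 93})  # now {3, 7, 69, 76, 93}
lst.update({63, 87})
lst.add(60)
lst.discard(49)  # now {3, 7, 60, 63, 69, 76, 87, 93}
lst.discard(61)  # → {3, 7, 60, 63, 69, 76, 87, 93}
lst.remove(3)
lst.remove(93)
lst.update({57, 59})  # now {7, 57, 59, 60, 63, 69, 76, 87}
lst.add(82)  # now {7, 57, 59, 60, 63, 69, 76, 82, 87}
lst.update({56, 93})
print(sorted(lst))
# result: [7, 56, 57, 59, 60, 63, 69, 76, 82, 87, 93]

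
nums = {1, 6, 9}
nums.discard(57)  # {1, 6, 9}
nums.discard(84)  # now {1, 6, 9}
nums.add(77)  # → {1, 6, 9, 77}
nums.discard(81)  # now {1, 6, 9, 77}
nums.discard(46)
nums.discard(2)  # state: {1, 6, 9, 77}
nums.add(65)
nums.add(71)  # {1, 6, 9, 65, 71, 77}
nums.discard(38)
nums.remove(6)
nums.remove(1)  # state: {9, 65, 71, 77}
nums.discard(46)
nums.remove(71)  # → {9, 65, 77}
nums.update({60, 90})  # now {9, 60, 65, 77, 90}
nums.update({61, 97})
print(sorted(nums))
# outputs [9, 60, 61, 65, 77, 90, 97]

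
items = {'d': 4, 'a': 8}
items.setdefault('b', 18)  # 18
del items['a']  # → {'d': 4, 'b': 18}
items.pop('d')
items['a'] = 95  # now {'b': 18, 'a': 95}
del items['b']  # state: {'a': 95}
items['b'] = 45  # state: {'a': 95, 'b': 45}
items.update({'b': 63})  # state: {'a': 95, 'b': 63}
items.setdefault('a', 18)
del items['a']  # {'b': 63}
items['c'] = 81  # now {'b': 63, 'c': 81}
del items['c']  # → {'b': 63}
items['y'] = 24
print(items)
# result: {'b': 63, 'y': 24}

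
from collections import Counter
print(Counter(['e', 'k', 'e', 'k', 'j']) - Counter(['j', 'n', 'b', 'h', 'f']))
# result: Counter({'e': 2, 'k': 2})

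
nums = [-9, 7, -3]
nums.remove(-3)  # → [-9, 7]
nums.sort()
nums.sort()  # [-9, 7]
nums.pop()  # 7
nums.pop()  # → -9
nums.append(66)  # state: [66]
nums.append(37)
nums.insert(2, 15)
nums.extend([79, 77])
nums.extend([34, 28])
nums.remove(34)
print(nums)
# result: [66, 37, 15, 79, 77, 28]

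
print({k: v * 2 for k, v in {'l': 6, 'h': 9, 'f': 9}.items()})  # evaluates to {'l': 12, 'h': 18, 'f': 18}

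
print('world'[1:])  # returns orld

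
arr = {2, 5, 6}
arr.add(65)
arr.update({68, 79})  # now {2, 5, 6, 65, 68, 79}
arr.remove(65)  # {2, 5, 6, 68, 79}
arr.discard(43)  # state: {2, 5, 6, 68, 79}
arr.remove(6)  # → {2, 5, 68, 79}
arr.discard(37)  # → {2, 5, 68, 79}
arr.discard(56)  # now {2, 5, 68, 79}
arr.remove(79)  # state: {2, 5, 68}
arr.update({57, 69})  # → {2, 5, 57, 68, 69}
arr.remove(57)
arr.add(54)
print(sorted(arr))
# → [2, 5, 54, 68, 69]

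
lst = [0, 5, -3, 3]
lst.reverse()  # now [3, -3, 5, 0]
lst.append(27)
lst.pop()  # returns 27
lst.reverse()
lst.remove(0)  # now [5, -3, 3]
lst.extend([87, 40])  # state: [5, -3, 3, 87, 40]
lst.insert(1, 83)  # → [5, 83, -3, 3, 87, 40]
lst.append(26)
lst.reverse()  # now [26, 40, 87, 3, -3, 83, 5]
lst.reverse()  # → [5, 83, -3, 3, 87, 40, 26]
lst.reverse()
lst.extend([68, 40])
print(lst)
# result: [26, 40, 87, 3, -3, 83, 5, 68, 40]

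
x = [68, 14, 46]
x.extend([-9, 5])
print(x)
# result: [68, 14, 46, -9, 5]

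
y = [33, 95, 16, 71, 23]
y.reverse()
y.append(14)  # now [23, 71, 16, 95, 33, 14]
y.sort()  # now [14, 16, 23, 33, 71, 95]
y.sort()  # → [14, 16, 23, 33, 71, 95]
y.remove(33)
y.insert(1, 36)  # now [14, 36, 16, 23, 71, 95]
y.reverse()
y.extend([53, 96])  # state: [95, 71, 23, 16, 36, 14, 53, 96]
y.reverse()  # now [96, 53, 14, 36, 16, 23, 71, 95]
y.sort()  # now [14, 16, 23, 36, 53, 71, 95, 96]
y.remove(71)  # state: [14, 16, 23, 36, 53, 95, 96]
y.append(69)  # [14, 16, 23, 36, 53, 95, 96, 69]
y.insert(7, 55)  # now [14, 16, 23, 36, 53, 95, 96, 55, 69]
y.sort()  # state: [14, 16, 23, 36, 53, 55, 69, 95, 96]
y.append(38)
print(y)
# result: [14, 16, 23, 36, 53, 55, 69, 95, 96, 38]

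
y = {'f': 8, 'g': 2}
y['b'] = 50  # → {'f': 8, 'g': 2, 'b': 50}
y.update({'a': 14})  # {'f': 8, 'g': 2, 'b': 50, 'a': 14}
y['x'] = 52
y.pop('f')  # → 8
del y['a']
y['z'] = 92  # {'g': 2, 'b': 50, 'x': 52, 'z': 92}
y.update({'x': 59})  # {'g': 2, 'b': 50, 'x': 59, 'z': 92}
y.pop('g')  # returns 2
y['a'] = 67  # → {'b': 50, 'x': 59, 'z': 92, 'a': 67}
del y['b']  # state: {'x': 59, 'z': 92, 'a': 67}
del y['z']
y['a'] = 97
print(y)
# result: {'x': 59, 'a': 97}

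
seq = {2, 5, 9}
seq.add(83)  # {2, 5, 9, 83}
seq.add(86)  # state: {2, 5, 9, 83, 86}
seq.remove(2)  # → {5, 9, 83, 86}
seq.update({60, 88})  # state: {5, 9, 60, 83, 86, 88}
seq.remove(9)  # {5, 60, 83, 86, 88}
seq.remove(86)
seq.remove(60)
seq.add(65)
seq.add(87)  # {5, 65, 83, 87, 88}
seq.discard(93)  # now {5, 65, 83, 87, 88}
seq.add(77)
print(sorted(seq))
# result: [5, 65, 77, 83, 87, 88]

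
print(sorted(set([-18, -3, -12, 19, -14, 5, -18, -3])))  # [-18, -14, -12, -3, 5, 19]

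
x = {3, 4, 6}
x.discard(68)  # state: {3, 4, 6}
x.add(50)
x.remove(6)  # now {3, 4, 50}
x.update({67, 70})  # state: {3, 4, 50, 67, 70}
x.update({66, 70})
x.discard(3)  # {4, 50, 66, 67, 70}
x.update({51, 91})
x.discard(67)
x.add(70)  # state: {4, 50, 51, 66, 70, 91}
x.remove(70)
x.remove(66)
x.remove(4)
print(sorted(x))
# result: [50, 51, 91]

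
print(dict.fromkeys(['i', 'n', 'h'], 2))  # {'i': 2, 'n': 2, 'h': 2}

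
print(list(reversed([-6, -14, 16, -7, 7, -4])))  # [-4, 7, -7, 16, -14, -6]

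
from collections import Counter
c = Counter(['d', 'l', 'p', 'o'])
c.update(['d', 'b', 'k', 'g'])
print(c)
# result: Counter({'d': 2, 'l': 1, 'p': 1, 'o': 1, 'b': 1, 'k': 1, 'g': 1})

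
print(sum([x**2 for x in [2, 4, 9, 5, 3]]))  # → 135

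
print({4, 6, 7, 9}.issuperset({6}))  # True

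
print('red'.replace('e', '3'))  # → r3d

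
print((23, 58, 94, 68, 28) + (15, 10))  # (23, 58, 94, 68, 28, 15, 10)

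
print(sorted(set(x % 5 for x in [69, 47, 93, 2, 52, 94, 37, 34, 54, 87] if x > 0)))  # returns [2, 3, 4]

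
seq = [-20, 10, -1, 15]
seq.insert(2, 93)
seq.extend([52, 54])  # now [-20, 10, 93, -1, 15, 52, 54]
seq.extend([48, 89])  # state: [-20, 10, 93, -1, 15, 52, 54, 48, 89]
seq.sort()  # [-20, -1, 10, 15, 48, 52, 54, 89, 93]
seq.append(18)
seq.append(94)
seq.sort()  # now [-20, -1, 10, 15, 18, 48, 52, 54, 89, 93, 94]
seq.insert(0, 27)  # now [27, -20, -1, 10, 15, 18, 48, 52, 54, 89, 93, 94]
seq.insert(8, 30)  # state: [27, -20, -1, 10, 15, 18, 48, 52, 30, 54, 89, 93, 94]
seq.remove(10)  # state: [27, -20, -1, 15, 18, 48, 52, 30, 54, 89, 93, 94]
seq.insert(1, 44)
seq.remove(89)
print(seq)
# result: [27, 44, -20, -1, 15, 18, 48, 52, 30, 54, 93, 94]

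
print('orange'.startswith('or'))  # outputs True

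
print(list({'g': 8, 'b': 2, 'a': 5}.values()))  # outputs [8, 2, 5]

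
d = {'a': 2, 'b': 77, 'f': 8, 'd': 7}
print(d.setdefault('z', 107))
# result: 107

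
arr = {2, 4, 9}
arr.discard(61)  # {2, 4, 9}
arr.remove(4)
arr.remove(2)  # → {9}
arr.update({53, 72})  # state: {9, 53, 72}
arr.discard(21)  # {9, 53, 72}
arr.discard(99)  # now {9, 53, 72}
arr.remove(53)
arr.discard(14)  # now {9, 72}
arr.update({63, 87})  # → {9, 63, 72, 87}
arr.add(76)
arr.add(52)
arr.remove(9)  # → {52, 63, 72, 76, 87}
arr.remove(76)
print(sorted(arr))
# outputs [52, 63, 72, 87]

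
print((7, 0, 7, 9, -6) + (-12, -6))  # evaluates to (7, 0, 7, 9, -6, -12, -6)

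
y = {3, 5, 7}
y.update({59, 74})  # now {3, 5, 7, 59, 74}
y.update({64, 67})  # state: {3, 5, 7, 59, 64, 67, 74}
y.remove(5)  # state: {3, 7, 59, 64, 67, 74}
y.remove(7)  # {3, 59, 64, 67, 74}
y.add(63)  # {3, 59, 63, 64, 67, 74}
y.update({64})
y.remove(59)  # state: {3, 63, 64, 67, 74}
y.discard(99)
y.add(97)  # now {3, 63, 64, 67, 74, 97}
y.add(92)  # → {3, 63, 64, 67, 74, 92, 97}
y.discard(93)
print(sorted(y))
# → [3, 63, 64, 67, 74, 92, 97]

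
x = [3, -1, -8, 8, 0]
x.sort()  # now [-8, -1, 0, 3, 8]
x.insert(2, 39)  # [-8, -1, 39, 0, 3, 8]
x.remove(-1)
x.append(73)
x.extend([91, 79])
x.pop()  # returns 79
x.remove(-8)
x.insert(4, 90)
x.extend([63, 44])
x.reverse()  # [44, 63, 91, 73, 90, 8, 3, 0, 39]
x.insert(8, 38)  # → [44, 63, 91, 73, 90, 8, 3, 0, 38, 39]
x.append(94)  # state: [44, 63, 91, 73, 90, 8, 3, 0, 38, 39, 94]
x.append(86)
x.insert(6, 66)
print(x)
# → [44, 63, 91, 73, 90, 8, 66, 3, 0, 38, 39, 94, 86]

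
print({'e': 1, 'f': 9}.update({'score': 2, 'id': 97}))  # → None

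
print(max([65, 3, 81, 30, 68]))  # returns 81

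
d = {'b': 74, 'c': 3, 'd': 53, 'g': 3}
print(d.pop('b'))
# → 74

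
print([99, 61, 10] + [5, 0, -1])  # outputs [99, 61, 10, 5, 0, -1]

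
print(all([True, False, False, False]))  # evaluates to False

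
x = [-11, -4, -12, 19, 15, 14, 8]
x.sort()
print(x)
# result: [-12, -11, -4, 8, 14, 15, 19]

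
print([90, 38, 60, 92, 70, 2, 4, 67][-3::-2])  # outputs [2, 92, 38]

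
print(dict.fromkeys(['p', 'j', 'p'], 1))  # {'p': 1, 'j': 1}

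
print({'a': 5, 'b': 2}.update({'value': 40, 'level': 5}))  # None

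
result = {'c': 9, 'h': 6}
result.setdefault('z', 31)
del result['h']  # {'c': 9, 'z': 31}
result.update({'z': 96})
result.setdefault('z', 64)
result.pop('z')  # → 96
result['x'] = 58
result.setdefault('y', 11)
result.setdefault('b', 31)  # 31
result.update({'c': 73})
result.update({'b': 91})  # {'c': 73, 'x': 58, 'y': 11, 'b': 91}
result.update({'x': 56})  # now {'c': 73, 'x': 56, 'y': 11, 'b': 91}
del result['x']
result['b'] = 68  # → {'c': 73, 'y': 11, 'b': 68}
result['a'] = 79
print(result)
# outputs {'c': 73, 'y': 11, 'b': 68, 'a': 79}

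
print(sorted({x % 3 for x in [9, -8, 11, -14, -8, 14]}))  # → [0, 1, 2]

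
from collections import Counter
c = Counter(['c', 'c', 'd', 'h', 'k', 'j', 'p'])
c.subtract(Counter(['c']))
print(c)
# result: Counter({'c': 1, 'd': 1, 'h': 1, 'k': 1, 'j': 1, 'p': 1})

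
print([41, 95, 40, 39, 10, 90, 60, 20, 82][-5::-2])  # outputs [10, 40, 41]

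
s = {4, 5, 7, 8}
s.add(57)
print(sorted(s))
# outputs [4, 5, 7, 8, 57]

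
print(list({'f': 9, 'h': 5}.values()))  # [9, 5]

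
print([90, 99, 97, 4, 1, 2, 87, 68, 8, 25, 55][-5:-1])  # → [87, 68, 8, 25]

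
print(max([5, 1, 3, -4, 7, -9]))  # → 7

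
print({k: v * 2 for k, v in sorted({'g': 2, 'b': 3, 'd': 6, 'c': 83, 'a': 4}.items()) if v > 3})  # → {'a': 8, 'c': 166, 'd': 12}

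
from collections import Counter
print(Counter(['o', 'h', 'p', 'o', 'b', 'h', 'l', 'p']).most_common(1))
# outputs [('o', 2)]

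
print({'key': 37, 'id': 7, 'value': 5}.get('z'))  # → None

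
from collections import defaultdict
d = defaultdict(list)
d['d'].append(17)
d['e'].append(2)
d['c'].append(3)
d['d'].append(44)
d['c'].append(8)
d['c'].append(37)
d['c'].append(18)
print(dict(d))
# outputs {'d': [17, 44], 'e': [2], 'c': [3, 8, 37, 18]}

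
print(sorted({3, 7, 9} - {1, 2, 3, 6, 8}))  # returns [7, 9]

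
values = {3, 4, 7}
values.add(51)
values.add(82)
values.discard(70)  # {3, 4, 7, 51, 82}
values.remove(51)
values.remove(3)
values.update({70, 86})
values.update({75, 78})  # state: {4, 7, 70, 75, 78, 82, 86}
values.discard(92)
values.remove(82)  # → {4, 7, 70, 75, 78, 86}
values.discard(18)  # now {4, 7, 70, 75, 78, 86}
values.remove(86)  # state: {4, 7, 70, 75, 78}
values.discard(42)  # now {4, 7, 70, 75, 78}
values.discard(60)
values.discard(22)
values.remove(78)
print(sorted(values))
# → [4, 7, 70, 75]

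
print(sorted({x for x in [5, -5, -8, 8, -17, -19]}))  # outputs [-19, -17, -8, -5, 5, 8]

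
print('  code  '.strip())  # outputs code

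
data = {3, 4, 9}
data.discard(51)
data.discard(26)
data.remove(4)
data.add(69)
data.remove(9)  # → {3, 69}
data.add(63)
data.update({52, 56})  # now {3, 52, 56, 63, 69}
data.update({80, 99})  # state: {3, 52, 56, 63, 69, 80, 99}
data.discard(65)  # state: {3, 52, 56, 63, 69, 80, 99}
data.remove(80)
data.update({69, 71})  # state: {3, 52, 56, 63, 69, 71, 99}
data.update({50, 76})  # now {3, 50, 52, 56, 63, 69, 71, 76, 99}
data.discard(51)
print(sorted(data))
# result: [3, 50, 52, 56, 63, 69, 71, 76, 99]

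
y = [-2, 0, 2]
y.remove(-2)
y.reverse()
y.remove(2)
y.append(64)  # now [0, 64]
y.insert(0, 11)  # [11, 0, 64]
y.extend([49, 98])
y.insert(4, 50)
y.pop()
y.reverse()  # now [50, 49, 64, 0, 11]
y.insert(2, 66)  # [50, 49, 66, 64, 0, 11]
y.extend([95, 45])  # [50, 49, 66, 64, 0, 11, 95, 45]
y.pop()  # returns 45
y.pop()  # 95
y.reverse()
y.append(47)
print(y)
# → [11, 0, 64, 66, 49, 50, 47]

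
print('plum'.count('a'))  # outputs 0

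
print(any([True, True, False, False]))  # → True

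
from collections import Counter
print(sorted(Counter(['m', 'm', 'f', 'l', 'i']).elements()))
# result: ['f', 'i', 'l', 'm', 'm']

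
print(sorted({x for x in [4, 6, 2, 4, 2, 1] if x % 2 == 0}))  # [2, 4, 6]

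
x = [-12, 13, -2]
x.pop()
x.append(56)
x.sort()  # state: [-12, 13, 56]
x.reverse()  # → [56, 13, -12]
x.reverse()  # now [-12, 13, 56]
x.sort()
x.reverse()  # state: [56, 13, -12]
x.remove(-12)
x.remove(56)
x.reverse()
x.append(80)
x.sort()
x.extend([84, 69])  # [13, 80, 84, 69]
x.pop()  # 69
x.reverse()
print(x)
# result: [84, 80, 13]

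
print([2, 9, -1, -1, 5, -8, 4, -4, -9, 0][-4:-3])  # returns [4]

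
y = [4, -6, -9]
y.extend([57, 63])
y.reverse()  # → [63, 57, -9, -6, 4]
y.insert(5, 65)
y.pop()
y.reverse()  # [4, -6, -9, 57, 63]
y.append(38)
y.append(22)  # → [4, -6, -9, 57, 63, 38, 22]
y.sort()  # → [-9, -6, 4, 22, 38, 57, 63]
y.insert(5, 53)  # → [-9, -6, 4, 22, 38, 53, 57, 63]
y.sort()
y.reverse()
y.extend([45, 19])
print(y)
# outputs [63, 57, 53, 38, 22, 4, -6, -9, 45, 19]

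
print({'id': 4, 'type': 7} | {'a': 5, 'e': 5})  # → {'id': 4, 'type': 7, 'a': 5, 'e': 5}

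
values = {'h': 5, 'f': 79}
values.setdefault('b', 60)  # 60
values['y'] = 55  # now {'h': 5, 'f': 79, 'b': 60, 'y': 55}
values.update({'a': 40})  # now {'h': 5, 'f': 79, 'b': 60, 'y': 55, 'a': 40}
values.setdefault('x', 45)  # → 45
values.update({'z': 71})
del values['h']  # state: {'f': 79, 'b': 60, 'y': 55, 'a': 40, 'x': 45, 'z': 71}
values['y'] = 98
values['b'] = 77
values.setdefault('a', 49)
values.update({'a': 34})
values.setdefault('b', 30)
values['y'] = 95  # {'f': 79, 'b': 77, 'y': 95, 'a': 34, 'x': 45, 'z': 71}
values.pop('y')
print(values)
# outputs {'f': 79, 'b': 77, 'a': 34, 'x': 45, 'z': 71}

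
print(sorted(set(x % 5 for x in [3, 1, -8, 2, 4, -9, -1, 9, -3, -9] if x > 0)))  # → [1, 2, 3, 4]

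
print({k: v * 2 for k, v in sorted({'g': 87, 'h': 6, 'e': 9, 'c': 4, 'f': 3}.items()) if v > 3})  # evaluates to {'c': 8, 'e': 18, 'g': 174, 'h': 12}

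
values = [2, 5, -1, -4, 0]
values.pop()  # 0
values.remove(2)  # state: [5, -1, -4]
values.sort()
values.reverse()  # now [5, -1, -4]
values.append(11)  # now [5, -1, -4, 11]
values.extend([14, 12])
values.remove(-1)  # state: [5, -4, 11, 14, 12]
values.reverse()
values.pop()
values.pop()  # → -4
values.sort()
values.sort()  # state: [11, 12, 14]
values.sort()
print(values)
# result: [11, 12, 14]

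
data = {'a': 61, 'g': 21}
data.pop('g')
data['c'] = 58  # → {'a': 61, 'c': 58}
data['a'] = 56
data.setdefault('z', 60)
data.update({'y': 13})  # {'a': 56, 'c': 58, 'z': 60, 'y': 13}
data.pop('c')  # 58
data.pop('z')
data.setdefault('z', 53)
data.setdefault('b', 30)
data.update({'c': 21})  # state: {'a': 56, 'y': 13, 'z': 53, 'b': 30, 'c': 21}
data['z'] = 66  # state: {'a': 56, 'y': 13, 'z': 66, 'b': 30, 'c': 21}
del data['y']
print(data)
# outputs {'a': 56, 'z': 66, 'b': 30, 'c': 21}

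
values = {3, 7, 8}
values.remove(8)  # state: {3, 7}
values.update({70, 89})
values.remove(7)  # {3, 70, 89}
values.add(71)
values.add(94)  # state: {3, 70, 71, 89, 94}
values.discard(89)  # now {3, 70, 71, 94}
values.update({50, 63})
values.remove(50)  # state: {3, 63, 70, 71, 94}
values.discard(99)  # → {3, 63, 70, 71, 94}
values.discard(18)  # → {3, 63, 70, 71, 94}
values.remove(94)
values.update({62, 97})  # {3, 62, 63, 70, 71, 97}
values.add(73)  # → {3, 62, 63, 70, 71, 73, 97}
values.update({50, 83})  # {3, 50, 62, 63, 70, 71, 73, 83, 97}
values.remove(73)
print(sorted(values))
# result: [3, 50, 62, 63, 70, 71, 83, 97]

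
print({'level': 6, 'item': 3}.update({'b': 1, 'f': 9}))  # None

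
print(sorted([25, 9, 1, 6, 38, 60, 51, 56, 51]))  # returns [1, 6, 9, 25, 38, 51, 51, 56, 60]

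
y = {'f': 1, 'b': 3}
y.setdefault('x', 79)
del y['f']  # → {'b': 3, 'x': 79}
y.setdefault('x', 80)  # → 79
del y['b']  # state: {'x': 79}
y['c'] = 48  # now {'x': 79, 'c': 48}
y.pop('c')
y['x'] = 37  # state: {'x': 37}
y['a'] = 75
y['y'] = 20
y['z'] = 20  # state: {'x': 37, 'a': 75, 'y': 20, 'z': 20}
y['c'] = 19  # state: {'x': 37, 'a': 75, 'y': 20, 'z': 20, 'c': 19}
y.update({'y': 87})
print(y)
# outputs {'x': 37, 'a': 75, 'y': 87, 'z': 20, 'c': 19}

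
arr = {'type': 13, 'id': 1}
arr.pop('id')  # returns 1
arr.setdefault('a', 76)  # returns 76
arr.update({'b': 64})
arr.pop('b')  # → 64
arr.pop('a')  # 76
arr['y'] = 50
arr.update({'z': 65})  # {'type': 13, 'y': 50, 'z': 65}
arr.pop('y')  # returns 50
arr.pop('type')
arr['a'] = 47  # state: {'z': 65, 'a': 47}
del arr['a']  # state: {'z': 65}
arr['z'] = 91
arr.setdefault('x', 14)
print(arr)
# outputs {'z': 91, 'x': 14}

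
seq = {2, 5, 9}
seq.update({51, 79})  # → {2, 5, 9, 51, 79}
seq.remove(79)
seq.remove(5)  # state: {2, 9, 51}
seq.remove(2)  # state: {9, 51}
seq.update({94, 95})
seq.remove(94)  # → {9, 51, 95}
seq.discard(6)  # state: {9, 51, 95}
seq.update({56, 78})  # {9, 51, 56, 78, 95}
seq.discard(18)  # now {9, 51, 56, 78, 95}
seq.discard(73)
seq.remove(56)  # {9, 51, 78, 95}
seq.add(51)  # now {9, 51, 78, 95}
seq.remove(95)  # {9, 51, 78}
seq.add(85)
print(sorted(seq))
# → [9, 51, 78, 85]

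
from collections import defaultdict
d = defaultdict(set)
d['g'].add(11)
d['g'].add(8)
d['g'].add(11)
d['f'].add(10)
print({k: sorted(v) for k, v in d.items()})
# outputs {'g': [8, 11], 'f': [10]}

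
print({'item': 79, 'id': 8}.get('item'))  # 79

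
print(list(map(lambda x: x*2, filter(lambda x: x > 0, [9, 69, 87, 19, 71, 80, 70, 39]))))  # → [18, 138, 174, 38, 142, 160, 140, 78]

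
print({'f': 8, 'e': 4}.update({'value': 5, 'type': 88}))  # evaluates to None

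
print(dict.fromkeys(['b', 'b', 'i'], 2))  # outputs {'b': 2, 'i': 2}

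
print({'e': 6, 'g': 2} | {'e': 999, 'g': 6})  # {'e': 999, 'g': 6}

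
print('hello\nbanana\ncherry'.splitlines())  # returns ['hello', 'banana', 'cherry']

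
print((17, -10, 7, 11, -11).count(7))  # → 1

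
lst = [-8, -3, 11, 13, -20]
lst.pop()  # -20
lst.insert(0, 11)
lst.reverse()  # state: [13, 11, -3, -8, 11]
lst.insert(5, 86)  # [13, 11, -3, -8, 11, 86]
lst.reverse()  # [86, 11, -8, -3, 11, 13]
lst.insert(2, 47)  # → [86, 11, 47, -8, -3, 11, 13]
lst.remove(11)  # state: [86, 47, -8, -3, 11, 13]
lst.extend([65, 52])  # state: [86, 47, -8, -3, 11, 13, 65, 52]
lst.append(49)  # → [86, 47, -8, -3, 11, 13, 65, 52, 49]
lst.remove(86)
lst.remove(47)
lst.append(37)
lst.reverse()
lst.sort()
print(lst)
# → [-8, -3, 11, 13, 37, 49, 52, 65]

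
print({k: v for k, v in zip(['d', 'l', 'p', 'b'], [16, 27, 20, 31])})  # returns {'d': 16, 'l': 27, 'p': 20, 'b': 31}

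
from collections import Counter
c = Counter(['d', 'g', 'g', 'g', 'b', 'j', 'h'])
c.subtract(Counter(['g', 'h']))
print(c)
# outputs Counter({'g': 2, 'd': 1, 'b': 1, 'j': 1, 'h': 0})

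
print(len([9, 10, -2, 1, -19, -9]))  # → 6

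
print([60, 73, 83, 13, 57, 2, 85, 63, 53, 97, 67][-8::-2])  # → [13, 73]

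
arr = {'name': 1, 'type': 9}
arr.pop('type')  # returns 9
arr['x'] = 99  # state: {'name': 1, 'x': 99}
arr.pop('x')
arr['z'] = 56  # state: {'name': 1, 'z': 56}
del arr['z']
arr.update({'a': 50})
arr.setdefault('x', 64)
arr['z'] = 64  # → {'name': 1, 'a': 50, 'x': 64, 'z': 64}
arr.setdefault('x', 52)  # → 64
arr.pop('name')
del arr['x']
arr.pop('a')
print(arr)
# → {'z': 64}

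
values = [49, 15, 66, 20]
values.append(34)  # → [49, 15, 66, 20, 34]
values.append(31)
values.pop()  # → 31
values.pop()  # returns 34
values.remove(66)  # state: [49, 15, 20]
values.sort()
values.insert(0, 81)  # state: [81, 15, 20, 49]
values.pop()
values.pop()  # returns 20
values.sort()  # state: [15, 81]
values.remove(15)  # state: [81]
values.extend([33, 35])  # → [81, 33, 35]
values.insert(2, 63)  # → [81, 33, 63, 35]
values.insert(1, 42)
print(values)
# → [81, 42, 33, 63, 35]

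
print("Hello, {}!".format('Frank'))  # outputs Hello, Frank!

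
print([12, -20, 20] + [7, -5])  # [12, -20, 20, 7, -5]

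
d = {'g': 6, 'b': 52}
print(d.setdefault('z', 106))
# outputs 106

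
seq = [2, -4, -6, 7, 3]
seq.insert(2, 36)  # [2, -4, 36, -6, 7, 3]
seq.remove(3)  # [2, -4, 36, -6, 7]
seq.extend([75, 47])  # [2, -4, 36, -6, 7, 75, 47]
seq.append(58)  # [2, -4, 36, -6, 7, 75, 47, 58]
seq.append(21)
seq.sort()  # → [-6, -4, 2, 7, 21, 36, 47, 58, 75]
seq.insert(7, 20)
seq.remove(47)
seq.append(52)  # [-6, -4, 2, 7, 21, 36, 20, 58, 75, 52]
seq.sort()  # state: [-6, -4, 2, 7, 20, 21, 36, 52, 58, 75]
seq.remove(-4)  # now [-6, 2, 7, 20, 21, 36, 52, 58, 75]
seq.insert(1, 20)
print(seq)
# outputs [-6, 20, 2, 7, 20, 21, 36, 52, 58, 75]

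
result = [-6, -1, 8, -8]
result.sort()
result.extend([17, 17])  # [-8, -6, -1, 8, 17, 17]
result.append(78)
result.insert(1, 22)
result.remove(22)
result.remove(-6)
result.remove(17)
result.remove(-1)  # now [-8, 8, 17, 78]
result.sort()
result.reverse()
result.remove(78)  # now [17, 8, -8]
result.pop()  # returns -8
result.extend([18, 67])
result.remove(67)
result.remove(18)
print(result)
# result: [17, 8]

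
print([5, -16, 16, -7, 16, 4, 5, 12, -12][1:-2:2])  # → [-16, -7, 4]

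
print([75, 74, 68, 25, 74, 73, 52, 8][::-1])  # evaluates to [8, 52, 73, 74, 25, 68, 74, 75]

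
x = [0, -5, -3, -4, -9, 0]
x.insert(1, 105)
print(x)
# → [0, 105, -5, -3, -4, -9, 0]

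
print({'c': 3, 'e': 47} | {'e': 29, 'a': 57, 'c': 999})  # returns {'c': 999, 'e': 29, 'a': 57}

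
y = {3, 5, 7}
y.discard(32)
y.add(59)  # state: {3, 5, 7, 59}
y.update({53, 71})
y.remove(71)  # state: {3, 5, 7, 53, 59}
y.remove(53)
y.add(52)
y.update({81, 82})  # {3, 5, 7, 52, 59, 81, 82}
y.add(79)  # {3, 5, 7, 52, 59, 79, 81, 82}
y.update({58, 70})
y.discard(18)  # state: {3, 5, 7, 52, 58, 59, 70, 79, 81, 82}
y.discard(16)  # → {3, 5, 7, 52, 58, 59, 70, 79, 81, 82}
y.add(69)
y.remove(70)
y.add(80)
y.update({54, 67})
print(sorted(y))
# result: [3, 5, 7, 52, 54, 58, 59, 67, 69, 79, 80, 81, 82]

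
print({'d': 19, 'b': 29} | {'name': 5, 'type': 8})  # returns {'d': 19, 'b': 29, 'name': 5, 'type': 8}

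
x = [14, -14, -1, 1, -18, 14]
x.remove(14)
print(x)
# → [-14, -1, 1, -18, 14]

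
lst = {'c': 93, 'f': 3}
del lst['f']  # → {'c': 93}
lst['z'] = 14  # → {'c': 93, 'z': 14}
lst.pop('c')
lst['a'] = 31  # {'z': 14, 'a': 31}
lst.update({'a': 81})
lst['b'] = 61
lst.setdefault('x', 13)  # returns 13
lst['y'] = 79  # {'z': 14, 'a': 81, 'b': 61, 'x': 13, 'y': 79}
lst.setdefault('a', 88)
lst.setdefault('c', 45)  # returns 45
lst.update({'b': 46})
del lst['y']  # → {'z': 14, 'a': 81, 'b': 46, 'x': 13, 'c': 45}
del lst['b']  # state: {'z': 14, 'a': 81, 'x': 13, 'c': 45}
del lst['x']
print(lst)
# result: {'z': 14, 'a': 81, 'c': 45}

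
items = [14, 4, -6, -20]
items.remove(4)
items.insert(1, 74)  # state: [14, 74, -6, -20]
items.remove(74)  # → [14, -6, -20]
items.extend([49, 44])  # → [14, -6, -20, 49, 44]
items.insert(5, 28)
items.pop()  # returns 28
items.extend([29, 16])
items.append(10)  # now [14, -6, -20, 49, 44, 29, 16, 10]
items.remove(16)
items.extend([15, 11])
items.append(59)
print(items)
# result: [14, -6, -20, 49, 44, 29, 10, 15, 11, 59]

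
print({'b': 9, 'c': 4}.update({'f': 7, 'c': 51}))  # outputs None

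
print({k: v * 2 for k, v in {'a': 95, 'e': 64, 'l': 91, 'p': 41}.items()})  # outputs {'a': 190, 'e': 128, 'l': 182, 'p': 82}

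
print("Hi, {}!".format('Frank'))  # Hi, Frank!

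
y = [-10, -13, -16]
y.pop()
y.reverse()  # [-13, -10]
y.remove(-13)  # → [-10]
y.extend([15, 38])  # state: [-10, 15, 38]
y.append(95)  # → [-10, 15, 38, 95]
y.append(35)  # [-10, 15, 38, 95, 35]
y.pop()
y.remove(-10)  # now [15, 38, 95]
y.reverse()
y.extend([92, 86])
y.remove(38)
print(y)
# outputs [95, 15, 92, 86]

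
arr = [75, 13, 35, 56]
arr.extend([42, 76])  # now [75, 13, 35, 56, 42, 76]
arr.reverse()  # [76, 42, 56, 35, 13, 75]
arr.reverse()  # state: [75, 13, 35, 56, 42, 76]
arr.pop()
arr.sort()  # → [13, 35, 42, 56, 75]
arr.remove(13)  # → [35, 42, 56, 75]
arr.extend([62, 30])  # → [35, 42, 56, 75, 62, 30]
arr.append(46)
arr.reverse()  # [46, 30, 62, 75, 56, 42, 35]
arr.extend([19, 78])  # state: [46, 30, 62, 75, 56, 42, 35, 19, 78]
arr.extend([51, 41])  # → [46, 30, 62, 75, 56, 42, 35, 19, 78, 51, 41]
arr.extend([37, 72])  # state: [46, 30, 62, 75, 56, 42, 35, 19, 78, 51, 41, 37, 72]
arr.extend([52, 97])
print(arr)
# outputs [46, 30, 62, 75, 56, 42, 35, 19, 78, 51, 41, 37, 72, 52, 97]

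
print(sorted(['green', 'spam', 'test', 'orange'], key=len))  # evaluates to ['spam', 'test', 'green', 'orange']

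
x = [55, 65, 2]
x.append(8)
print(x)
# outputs [55, 65, 2, 8]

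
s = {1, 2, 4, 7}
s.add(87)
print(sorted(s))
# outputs [1, 2, 4, 7, 87]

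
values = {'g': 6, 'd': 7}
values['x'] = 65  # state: {'g': 6, 'd': 7, 'x': 65}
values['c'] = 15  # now {'g': 6, 'd': 7, 'x': 65, 'c': 15}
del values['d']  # {'g': 6, 'x': 65, 'c': 15}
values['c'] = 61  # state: {'g': 6, 'x': 65, 'c': 61}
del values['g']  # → {'x': 65, 'c': 61}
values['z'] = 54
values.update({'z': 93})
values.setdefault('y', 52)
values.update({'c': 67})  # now {'x': 65, 'c': 67, 'z': 93, 'y': 52}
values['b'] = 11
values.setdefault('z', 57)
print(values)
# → {'x': 65, 'c': 67, 'z': 93, 'y': 52, 'b': 11}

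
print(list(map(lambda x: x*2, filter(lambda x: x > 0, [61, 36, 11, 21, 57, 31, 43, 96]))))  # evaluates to [122, 72, 22, 42, 114, 62, 86, 192]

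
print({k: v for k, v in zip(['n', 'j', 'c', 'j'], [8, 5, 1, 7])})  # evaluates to {'n': 8, 'j': 7, 'c': 1}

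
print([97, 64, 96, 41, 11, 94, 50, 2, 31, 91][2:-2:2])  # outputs [96, 11, 50]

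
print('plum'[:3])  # plu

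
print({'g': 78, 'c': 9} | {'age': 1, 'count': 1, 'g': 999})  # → {'g': 999, 'c': 9, 'age': 1, 'count': 1}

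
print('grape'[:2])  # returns gr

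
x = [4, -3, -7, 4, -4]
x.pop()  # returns -4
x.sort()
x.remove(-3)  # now [-7, 4, 4]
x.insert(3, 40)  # [-7, 4, 4, 40]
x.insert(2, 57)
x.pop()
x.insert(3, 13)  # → [-7, 4, 57, 13, 4]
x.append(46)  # [-7, 4, 57, 13, 4, 46]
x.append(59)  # [-7, 4, 57, 13, 4, 46, 59]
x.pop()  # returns 59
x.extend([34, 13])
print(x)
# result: [-7, 4, 57, 13, 4, 46, 34, 13]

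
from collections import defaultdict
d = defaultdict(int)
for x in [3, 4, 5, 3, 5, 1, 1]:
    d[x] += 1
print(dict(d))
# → {3: 2, 4: 1, 5: 2, 1: 2}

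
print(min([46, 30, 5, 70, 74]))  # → 5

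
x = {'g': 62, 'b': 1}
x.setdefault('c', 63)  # 63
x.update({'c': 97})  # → {'g': 62, 'b': 1, 'c': 97}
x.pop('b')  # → 1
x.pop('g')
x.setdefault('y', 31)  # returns 31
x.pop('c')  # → 97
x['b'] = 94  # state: {'y': 31, 'b': 94}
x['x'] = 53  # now {'y': 31, 'b': 94, 'x': 53}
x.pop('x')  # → 53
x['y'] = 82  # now {'y': 82, 'b': 94}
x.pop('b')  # 94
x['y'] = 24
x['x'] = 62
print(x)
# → {'y': 24, 'x': 62}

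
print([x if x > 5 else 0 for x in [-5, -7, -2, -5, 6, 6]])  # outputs [0, 0, 0, 0, 6, 6]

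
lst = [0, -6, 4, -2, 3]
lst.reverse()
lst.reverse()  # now [0, -6, 4, -2, 3]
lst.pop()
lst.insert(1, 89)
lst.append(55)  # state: [0, 89, -6, 4, -2, 55]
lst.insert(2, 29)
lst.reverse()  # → [55, -2, 4, -6, 29, 89, 0]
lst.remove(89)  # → [55, -2, 4, -6, 29, 0]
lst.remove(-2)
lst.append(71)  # [55, 4, -6, 29, 0, 71]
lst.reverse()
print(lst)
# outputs [71, 0, 29, -6, 4, 55]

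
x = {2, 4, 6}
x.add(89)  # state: {2, 4, 6, 89}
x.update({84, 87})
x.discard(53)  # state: {2, 4, 6, 84, 87, 89}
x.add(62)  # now {2, 4, 6, 62, 84, 87, 89}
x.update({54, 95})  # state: {2, 4, 6, 54, 62, 84, 87, 89, 95}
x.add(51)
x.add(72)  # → {2, 4, 6, 51, 54, 62, 72, 84, 87, 89, 95}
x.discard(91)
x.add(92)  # {2, 4, 6, 51, 54, 62, 72, 84, 87, 89, 92, 95}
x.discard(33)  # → {2, 4, 6, 51, 54, 62, 72, 84, 87, 89, 92, 95}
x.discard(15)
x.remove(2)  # {4, 6, 51, 54, 62, 72, 84, 87, 89, 92, 95}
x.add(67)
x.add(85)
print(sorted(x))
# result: [4, 6, 51, 54, 62, 67, 72, 84, 85, 87, 89, 92, 95]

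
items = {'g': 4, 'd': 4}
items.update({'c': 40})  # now {'g': 4, 'd': 4, 'c': 40}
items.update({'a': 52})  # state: {'g': 4, 'd': 4, 'c': 40, 'a': 52}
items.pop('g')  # 4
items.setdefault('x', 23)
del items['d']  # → {'c': 40, 'a': 52, 'x': 23}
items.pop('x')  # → 23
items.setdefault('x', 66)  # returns 66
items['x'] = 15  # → {'c': 40, 'a': 52, 'x': 15}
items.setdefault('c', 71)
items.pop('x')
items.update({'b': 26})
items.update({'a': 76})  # {'c': 40, 'a': 76, 'b': 26}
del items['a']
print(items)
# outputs {'c': 40, 'b': 26}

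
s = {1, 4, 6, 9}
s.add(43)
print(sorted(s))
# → [1, 4, 6, 9, 43]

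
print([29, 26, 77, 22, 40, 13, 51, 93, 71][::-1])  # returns [71, 93, 51, 13, 40, 22, 77, 26, 29]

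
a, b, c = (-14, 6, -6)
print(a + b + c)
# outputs -14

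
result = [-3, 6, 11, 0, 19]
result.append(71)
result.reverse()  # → [71, 19, 0, 11, 6, -3]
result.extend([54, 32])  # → [71, 19, 0, 11, 6, -3, 54, 32]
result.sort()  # [-3, 0, 6, 11, 19, 32, 54, 71]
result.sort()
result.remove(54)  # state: [-3, 0, 6, 11, 19, 32, 71]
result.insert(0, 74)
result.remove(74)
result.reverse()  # [71, 32, 19, 11, 6, 0, -3]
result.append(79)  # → [71, 32, 19, 11, 6, 0, -3, 79]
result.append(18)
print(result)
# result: [71, 32, 19, 11, 6, 0, -3, 79, 18]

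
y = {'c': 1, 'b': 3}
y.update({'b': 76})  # {'c': 1, 'b': 76}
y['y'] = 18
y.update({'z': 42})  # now {'c': 1, 'b': 76, 'y': 18, 'z': 42}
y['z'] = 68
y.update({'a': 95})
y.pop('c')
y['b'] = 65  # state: {'b': 65, 'y': 18, 'z': 68, 'a': 95}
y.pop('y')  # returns 18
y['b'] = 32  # {'b': 32, 'z': 68, 'a': 95}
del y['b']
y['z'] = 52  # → {'z': 52, 'a': 95}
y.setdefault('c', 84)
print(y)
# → {'z': 52, 'a': 95, 'c': 84}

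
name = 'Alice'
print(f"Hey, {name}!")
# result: Hey, Alice!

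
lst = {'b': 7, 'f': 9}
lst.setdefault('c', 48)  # 48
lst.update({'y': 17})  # {'b': 7, 'f': 9, 'c': 48, 'y': 17}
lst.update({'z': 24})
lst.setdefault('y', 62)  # 17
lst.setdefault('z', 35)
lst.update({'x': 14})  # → {'b': 7, 'f': 9, 'c': 48, 'y': 17, 'z': 24, 'x': 14}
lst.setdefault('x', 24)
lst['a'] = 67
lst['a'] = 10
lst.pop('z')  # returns 24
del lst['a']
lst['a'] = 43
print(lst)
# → {'b': 7, 'f': 9, 'c': 48, 'y': 17, 'x': 14, 'a': 43}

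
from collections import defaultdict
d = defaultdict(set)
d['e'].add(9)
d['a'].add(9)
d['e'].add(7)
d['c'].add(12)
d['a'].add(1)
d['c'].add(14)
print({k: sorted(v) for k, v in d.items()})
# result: {'e': [7, 9], 'a': [1, 9], 'c': [12, 14]}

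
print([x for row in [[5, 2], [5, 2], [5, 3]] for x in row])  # [5, 2, 5, 2, 5, 3]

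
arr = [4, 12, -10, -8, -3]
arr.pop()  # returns -3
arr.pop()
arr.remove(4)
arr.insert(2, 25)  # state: [12, -10, 25]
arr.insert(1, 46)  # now [12, 46, -10, 25]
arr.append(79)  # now [12, 46, -10, 25, 79]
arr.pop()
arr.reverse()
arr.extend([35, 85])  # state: [25, -10, 46, 12, 35, 85]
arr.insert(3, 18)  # [25, -10, 46, 18, 12, 35, 85]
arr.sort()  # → [-10, 12, 18, 25, 35, 46, 85]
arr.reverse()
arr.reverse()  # [-10, 12, 18, 25, 35, 46, 85]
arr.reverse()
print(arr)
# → [85, 46, 35, 25, 18, 12, -10]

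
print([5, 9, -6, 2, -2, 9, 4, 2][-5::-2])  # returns [2, 9]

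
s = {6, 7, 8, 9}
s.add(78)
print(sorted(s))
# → [6, 7, 8, 9, 78]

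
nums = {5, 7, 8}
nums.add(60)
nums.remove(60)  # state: {5, 7, 8}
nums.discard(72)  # {5, 7, 8}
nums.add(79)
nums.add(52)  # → {5, 7, 8, 52, 79}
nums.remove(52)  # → {5, 7, 8, 79}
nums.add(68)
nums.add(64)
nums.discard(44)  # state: {5, 7, 8, 64, 68, 79}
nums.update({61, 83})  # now {5, 7, 8, 61, 64, 68, 79, 83}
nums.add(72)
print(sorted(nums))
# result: [5, 7, 8, 61, 64, 68, 72, 79, 83]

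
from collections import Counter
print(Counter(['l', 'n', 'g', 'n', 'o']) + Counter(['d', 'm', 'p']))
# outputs Counter({'n': 2, 'l': 1, 'g': 1, 'o': 1, 'd': 1, 'm': 1, 'p': 1})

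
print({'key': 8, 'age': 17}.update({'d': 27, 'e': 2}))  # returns None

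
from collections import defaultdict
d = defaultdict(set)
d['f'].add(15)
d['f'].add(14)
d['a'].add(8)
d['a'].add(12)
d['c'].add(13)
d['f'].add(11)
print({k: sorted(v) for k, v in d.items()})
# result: {'f': [11, 14, 15], 'a': [8, 12], 'c': [13]}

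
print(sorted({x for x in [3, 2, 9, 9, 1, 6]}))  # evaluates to [1, 2, 3, 6, 9]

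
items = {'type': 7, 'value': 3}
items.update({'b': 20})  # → {'type': 7, 'value': 3, 'b': 20}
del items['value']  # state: {'type': 7, 'b': 20}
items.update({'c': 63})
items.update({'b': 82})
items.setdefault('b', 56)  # 82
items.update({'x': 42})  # {'type': 7, 'b': 82, 'c': 63, 'x': 42}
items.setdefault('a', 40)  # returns 40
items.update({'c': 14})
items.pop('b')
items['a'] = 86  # {'type': 7, 'c': 14, 'x': 42, 'a': 86}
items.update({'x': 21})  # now {'type': 7, 'c': 14, 'x': 21, 'a': 86}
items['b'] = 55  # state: {'type': 7, 'c': 14, 'x': 21, 'a': 86, 'b': 55}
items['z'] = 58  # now {'type': 7, 'c': 14, 'x': 21, 'a': 86, 'b': 55, 'z': 58}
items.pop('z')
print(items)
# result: {'type': 7, 'c': 14, 'x': 21, 'a': 86, 'b': 55}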